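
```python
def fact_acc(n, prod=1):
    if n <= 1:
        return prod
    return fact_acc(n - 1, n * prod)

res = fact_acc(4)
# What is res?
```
Call trace:
fact_acc(n=4, prod=1)
  fact_acc(n=3, prod=4)
    fact_acc(n=2, prod=12)
      fact_acc(n=1, prod=24)
      -> return 24
    -> return 24
  -> return 24
-> return 24

Final answer: 24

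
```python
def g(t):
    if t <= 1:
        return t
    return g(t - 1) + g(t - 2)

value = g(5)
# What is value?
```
Call trace (a repeated sub-call is expanded the first time; later identical calls just restate its return value):
g(t=5)
  g(t=4)
    g(t=3)
      g(t=2)
        g(t=1)
        -> return 1
        g(t=0)
        -> return 0
      -> return 1
      g(t=1)
      -> return 1
    -> return 2
    g(t=2) -> return 1  (same call as traced above)
  -> return 3
  g(t=3) -> return 2  (same call as traced above)
-> return 5

Final answer: 5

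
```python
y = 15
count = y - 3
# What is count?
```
Trace:
  y=15
  y=15, count=12

Final answer: 12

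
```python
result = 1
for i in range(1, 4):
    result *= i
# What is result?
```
Trace:
  result=1
  result=1, i=1
  result=2, i=2
  result=6, i=3

Final answer: 6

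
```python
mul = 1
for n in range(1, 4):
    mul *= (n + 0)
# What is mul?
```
Trace:
  mul=1
  mul=1, n=1
  mul=2, n=2
  mul=6, n=3

Final answer: 6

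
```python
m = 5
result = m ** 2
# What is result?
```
Trace:
  m=5
  m=5, result=25

Final answer: 25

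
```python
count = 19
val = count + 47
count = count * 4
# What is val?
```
Trace:
  count=19
  count=19, val=66
  count=76, val=66

Final answer: 66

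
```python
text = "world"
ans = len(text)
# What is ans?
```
Trace:
  text='world'
  text='world', ans=5

Final answer: 5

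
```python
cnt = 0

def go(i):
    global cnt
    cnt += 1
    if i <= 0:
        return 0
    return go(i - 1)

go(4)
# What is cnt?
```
Call trace:
go(i=4)
  go(i=3)
    go(i=2)
      go(i=1)
        go(i=0)
        -> return 0
      -> return 0
    -> return 0
  -> return 0
-> return 0

cnt is incremented once per call. go is entered once for each i = 4, 3, 2, 1, 0 (the i <= 0 call returns without recursing), i.e. 4 + 1 calls.
cnt = 5

Final answer: 5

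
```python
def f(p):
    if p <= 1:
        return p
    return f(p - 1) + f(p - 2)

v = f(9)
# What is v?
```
Call trace (a repeated sub-call is expanded the first time; later identical calls just restate its return value):
f(p=9)
  f(p=8)
    f(p=7)
      f(p=6)
        f(p=5)
          f(p=4)
            f(p=3)
              f(p=2)
                f(p=1)
                -> return 1
                f(p=0)
                -> return 0
              -> return 1
              f(p=1)
              -> return 1
            -> return 2
            f(p=2) -> return 1  (same call as traced above)
          -> return 3
          f(p=3) -> return 2  (same call as traced above)
        -> return 5
        f(p=4) -> return 3  (same call as traced above)
      -> return 8
      f(p=5) -> return 5  (same call as traced above)
    -> return 13
    f(p=6) -> return 8  (same call as traced above)
  -> return 21
  f(p=7) -> return 13  (same call as traced above)
-> return 34

Final answer: 34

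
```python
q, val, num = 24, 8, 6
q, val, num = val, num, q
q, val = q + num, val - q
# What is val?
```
Trace:
  q=24, val=8, num=6
  q=8, val=6, num=24
  q=32, val=-2, num=24

Final answer: -2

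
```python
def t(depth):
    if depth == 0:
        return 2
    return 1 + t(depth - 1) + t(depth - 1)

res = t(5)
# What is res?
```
Call trace (a repeated sub-call is expanded the first time; later identical calls just restate its return value):
t(depth=5)
  t(depth=4)
    t(depth=3)
      t(depth=2)
        t(depth=1)
          t(depth=0)
          -> return 2
          t(depth=0)
          -> return 2
        -> return 5
        t(depth=1) -> return 5  (same call as traced above)
      -> return 11
      t(depth=2) -> return 11  (same call as traced above)
    -> return 23
    t(depth=3) -> return 23  (same call as traced above)
  -> return 47
  t(depth=4) -> return 47  (same call as traced above)
-> return 95

Final answer: 95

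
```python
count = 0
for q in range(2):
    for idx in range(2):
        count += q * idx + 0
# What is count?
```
Trace:
  count=0
  count=0, q=0, idx=0
  count=0, q=0, idx=1
  count=0, q=1, idx=0
  count=1, q=1, idx=1

Final answer: 1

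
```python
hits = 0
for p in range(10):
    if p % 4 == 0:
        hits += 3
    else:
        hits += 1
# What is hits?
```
Trace:
  hits=0
  hits=3, p=0
  hits=4, p=1
  hits=5, p=2
  hits=6, p=3
  hits=9, p=4
  hits=10, p=5
  hits=11, p=6
  hits=12, p=7
  hits=15, p=8
  hits=16, p=9

Final answer: 16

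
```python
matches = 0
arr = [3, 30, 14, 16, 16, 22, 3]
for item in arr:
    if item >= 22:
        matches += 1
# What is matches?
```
Trace:
  matches=0
  matches=0, item=3
  matches=1, item=30
  matches=1, item=14
  matches=1, item=16
  matches=1, item=16
  matches=2, item=22
  matches=2, item=3

Final answer: 2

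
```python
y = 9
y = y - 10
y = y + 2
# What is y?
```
Trace:
  y=9
  y=-1
  y=1

Final answer: 1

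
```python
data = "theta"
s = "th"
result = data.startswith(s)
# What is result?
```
Trace:
  data='theta'
  data='theta', s='th'
  data='theta', s='th', result=True

Final answer: True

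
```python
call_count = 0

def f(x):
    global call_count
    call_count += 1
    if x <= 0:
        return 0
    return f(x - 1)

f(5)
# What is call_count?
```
Call trace:
f(x=5)
  f(x=4)
    f(x=3)
      f(x=2)
        f(x=1)
          f(x=0)
          -> return 0
        -> return 0
      -> return 0
    -> return 0
  -> return 0
-> return 0

call_count is incremented once per call. f is entered once for each x = 5, 4, 3, 2, 1, 0 (the x <= 0 call returns without recursing), i.e. 5 + 1 calls.
call_count = 6

Final answer: 6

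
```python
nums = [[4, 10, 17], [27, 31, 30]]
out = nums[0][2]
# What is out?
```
Trace:
  nums=[[4, 10, 17], [27, 31, 30]]
  nums=[[4, 10, 17], [27, 31, 30]], out=17

Final answer: 17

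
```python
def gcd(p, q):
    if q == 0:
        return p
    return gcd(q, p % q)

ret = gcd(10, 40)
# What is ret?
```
Call trace:
gcd(p=10, q=40)
  gcd(p=40, q=10)
    gcd(p=10, q=0)
    -> return 10
  -> return 10
-> return 10

Final answer: 10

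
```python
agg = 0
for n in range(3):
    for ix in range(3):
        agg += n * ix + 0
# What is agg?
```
Trace:
  agg=0
  agg=0, n=0, ix=0
  agg=0, n=0, ix=1
  agg=0, n=0, ix=2
  agg=0, n=1, ix=0
  agg=1, n=1, ix=1
  agg=3, n=1, ix=2
  agg=3, n=2, ix=0
  agg=5, n=2, ix=1
  agg=9, n=2, ix=2

Final answer: 9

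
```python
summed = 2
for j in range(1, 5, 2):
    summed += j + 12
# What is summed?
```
Trace:
  summed=2
  summed=15, j=1
  summed=30, j=3

Final answer: 30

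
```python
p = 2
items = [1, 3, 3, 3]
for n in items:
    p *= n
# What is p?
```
Trace:
  p=2
  p=2, n=1
  p=6, n=3
  p=18, n=3
  p=54, n=3

Final answer: 54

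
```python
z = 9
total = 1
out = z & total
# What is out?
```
Trace:
  z=9
  z=9, total=1
  z=9, total=1, out=1

Final answer: 1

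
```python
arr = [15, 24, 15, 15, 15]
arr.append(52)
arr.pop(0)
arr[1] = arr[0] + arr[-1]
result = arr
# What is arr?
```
Trace:
  arr=[15, 24, 15, 15, 15]
  arr=[15, 24, 15, 15, 15, 52]
  arr=[24, 15, 15, 15, 52]
  arr=[24, 76, 15, 15, 52]
  arr=[24, 76, 15, 15, 52], result=[24, 76, 15, 15, 52]

Final answer: [24, 76, 15, 15, 52]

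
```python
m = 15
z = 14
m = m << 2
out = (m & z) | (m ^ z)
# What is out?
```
Trace:
  m=15
  m=15, z=14
  m=60, z=14
  m=60, z=14, out=62

Final answer: 62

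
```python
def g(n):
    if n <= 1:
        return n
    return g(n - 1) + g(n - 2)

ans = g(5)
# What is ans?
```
Call trace (a repeated sub-call is expanded the first time; later identical calls just restate its return value):
g(n=5)
  g(n=4)
    g(n=3)
      g(n=2)
        g(n=1)
        -> return 1
        g(n=0)
        -> return 0
      -> return 1
      g(n=1)
      -> return 1
    -> return 2
    g(n=2) -> return 1  (same call as traced above)
  -> return 3
  g(n=3) -> return 2  (same call as traced above)
-> return 5

Final answer: 5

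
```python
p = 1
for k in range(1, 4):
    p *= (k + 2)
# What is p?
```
Trace:
  p=1
  p=3, k=1
  p=12, k=2
  p=60, k=3

Final answer: 60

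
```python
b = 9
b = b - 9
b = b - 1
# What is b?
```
Trace:
  b=9
  b=0
  b=-1

Final answer: -1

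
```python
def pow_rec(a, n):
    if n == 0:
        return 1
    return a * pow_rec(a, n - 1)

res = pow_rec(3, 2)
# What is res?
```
Call trace:
pow_rec(a=3, n=2)
  pow_rec(a=3, n=1)
    pow_rec(a=3, n=0)
    -> return 1
  -> return 3
-> return 9

Final answer: 9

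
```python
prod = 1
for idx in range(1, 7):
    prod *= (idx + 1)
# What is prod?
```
Trace:
  prod=1
  prod=2, idx=1
  prod=6, idx=2
  prod=24, idx=3
  prod=120, idx=4
  prod=720, idx=5
  prod=5040, idx=6

Final answer: 5040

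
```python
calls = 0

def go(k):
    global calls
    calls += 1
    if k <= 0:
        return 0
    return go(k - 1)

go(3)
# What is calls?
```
Call trace:
go(k=3)
  go(k=2)
    go(k=1)
      go(k=0)
      -> return 0
    -> return 0
  -> return 0
-> return 0

calls is incremented once per call. go is entered once for each k = 3, 2, 1, 0 (the k <= 0 call returns without recursing), i.e. 3 + 1 calls.
calls = 4

Final answer: 4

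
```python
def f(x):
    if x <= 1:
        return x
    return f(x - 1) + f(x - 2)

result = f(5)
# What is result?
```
Call trace (a repeated sub-call is expanded the first time; later identical calls just restate its return value):
f(x=5)
  f(x=4)
    f(x=3)
      f(x=2)
        f(x=1)
        -> return 1
        f(x=0)
        -> return 0
      -> return 1
      f(x=1)
      -> return 1
    -> return 2
    f(x=2) -> return 1  (same call as traced above)
  -> return 3
  f(x=3) -> return 2  (same call as traced above)
-> return 5

Final answer: 5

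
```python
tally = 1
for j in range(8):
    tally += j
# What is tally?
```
Trace:
  tally=1
  tally=1, j=0
  tally=2, j=1
  tally=4, j=2
  tally=7, j=3
  tally=11, j=4
  tally=16, j=5
  tally=22, j=6
  tally=29, j=7

Final answer: 29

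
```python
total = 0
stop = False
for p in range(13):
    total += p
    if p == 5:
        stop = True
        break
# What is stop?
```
Trace:
  total=0
  total=0, stop=False
  total=0, stop=False, p=0
  total=1, stop=False, p=1
  total=3, stop=False, p=2
  total=6, stop=False, p=3
  total=10, stop=False, p=4
  total=15, stop=True, p=5

Final answer: True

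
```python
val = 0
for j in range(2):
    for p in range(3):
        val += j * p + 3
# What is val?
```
Trace:
  val=0
  val=3, j=0, p=0
  val=6, j=0, p=1
  val=9, j=0, p=2
  val=12, j=1, p=0
  val=16, j=1, p=1
  val=21, j=1, p=2

Final answer: 21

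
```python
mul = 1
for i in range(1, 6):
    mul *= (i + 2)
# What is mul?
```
Trace:
  mul=1
  mul=3, i=1
  mul=12, i=2
  mul=60, i=3
  mul=360, i=4
  mul=2520, i=5

Final answer: 2520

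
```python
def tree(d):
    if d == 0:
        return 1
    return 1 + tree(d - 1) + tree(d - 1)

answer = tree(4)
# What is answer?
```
Call trace (a repeated sub-call is expanded the first time; later identical calls just restate its return value):
tree(d=4)
  tree(d=3)
    tree(d=2)
      tree(d=1)
        tree(d=0)
        -> return 1
        tree(d=0)
        -> return 1
      -> return 3
      tree(d=1) -> return 3  (same call as traced above)
    -> return 7
    tree(d=2) -> return 7  (same call as traced above)
  -> return 15
  tree(d=3) -> return 15  (same call as traced above)
-> return 31

Final answer: 31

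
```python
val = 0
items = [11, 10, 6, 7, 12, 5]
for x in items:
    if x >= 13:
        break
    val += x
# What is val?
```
Trace:
  val=0
  val=11, x=11
  val=21, x=10
  val=27, x=6
  val=34, x=7
  val=46, x=12
  val=51, x=5

Final answer: 51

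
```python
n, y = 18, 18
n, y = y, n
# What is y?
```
Trace:
  n=18, y=18
  n=18, y=18

Final answer: 18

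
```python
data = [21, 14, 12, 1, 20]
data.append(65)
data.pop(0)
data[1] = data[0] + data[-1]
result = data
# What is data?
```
Trace:
  data=[21, 14, 12, 1, 20]
  data=[21, 14, 12, 1, 20, 65]
  data=[14, 12, 1, 20, 65]
  data=[14, 79, 1, 20, 65]
  data=[14, 79, 1, 20, 65], result=[14, 79, 1, 20, 65]

Final answer: [14, 79, 1, 20, 65]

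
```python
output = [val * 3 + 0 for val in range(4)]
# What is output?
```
Trace:
  val=0
  val=1
  val=2
  val=3
  output=[0, 3, 6, 9]

Final answer: [0, 3, 6, 9]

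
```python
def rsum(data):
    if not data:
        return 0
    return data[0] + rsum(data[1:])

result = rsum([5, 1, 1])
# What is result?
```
Call trace:
rsum(data=[5, 1, 1])
  rsum(data=[1, 1])
    rsum(data=[1])
      rsum(data=[])
      -> return 0
    -> return 1
  -> return 2
-> return 7

Final answer: 7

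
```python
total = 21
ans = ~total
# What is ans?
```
Trace:
  total=21
  total=21, ans=-22

Final answer: -22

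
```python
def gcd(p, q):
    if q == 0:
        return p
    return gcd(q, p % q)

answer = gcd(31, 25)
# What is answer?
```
Call trace:
gcd(p=31, q=25)
  gcd(p=25, q=6)
    gcd(p=6, q=1)
      gcd(p=1, q=0)
      -> return 1
    -> return 1
  -> return 1
-> return 1

Final answer: 1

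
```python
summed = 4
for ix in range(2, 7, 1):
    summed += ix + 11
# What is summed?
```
Trace:
  summed=4
  summed=17, ix=2
  summed=31, ix=3
  summed=46, ix=4
  summed=62, ix=5
  summed=79, ix=6

Final answer: 79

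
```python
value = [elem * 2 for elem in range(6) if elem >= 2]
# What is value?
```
Trace:
  elem=0
  elem=1
  elem=2
  elem=3
  elem=4
  elem=5
  value=[4, 6, 8, 10]

Final answer: [4, 6, 8, 10]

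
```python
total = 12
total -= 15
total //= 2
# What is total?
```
Trace:
  total=12
  total=-3
  total=-2

Final answer: -2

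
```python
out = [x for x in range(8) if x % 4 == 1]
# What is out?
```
Trace:
  x=0
  x=1
  x=2
  x=3
  x=4
  x=5
  x=6
  x=7
  out=[1, 5]

Final answer: [1, 5]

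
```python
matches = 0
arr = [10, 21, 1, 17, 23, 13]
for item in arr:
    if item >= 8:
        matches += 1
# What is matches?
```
Trace:
  matches=0
  matches=1, item=10
  matches=2, item=21
  matches=2, item=1
  matches=3, item=17
  matches=4, item=23
  matches=5, item=13

Final answer: 5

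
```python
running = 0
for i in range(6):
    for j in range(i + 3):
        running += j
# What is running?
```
Trace:
  running=0
  running=0, i=0, j=0
  running=1, i=0, j=1
  running=3, i=0, j=2
  running=3, i=1, j=0
  running=4, i=1, j=1
  running=6, i=1, j=2
  running=9, i=1, j=3
  running=9, i=2, j=0
  running=10, i=2, j=1
  running=12, i=2, j=2
  running=15, i=2, j=3
  running=19, i=2, j=4
  running=19, i=3, j=0
  running=20, i=3, j=1
  running=22, i=3, j=2
  running=25, i=3, j=3
  running=29, i=3, j=4
  running=34, i=3, j=5
  running=34, i=4, j=0
  running=35, i=4, j=1
  running=37, i=4, j=2
  running=40, i=4, j=3
  running=44, i=4, j=4
  running=49, i=4, j=5
  running=55, i=4, j=6
  running=55, i=5, j=0
  running=56, i=5, j=1
  running=58, i=5, j=2
  running=61, i=5, j=3
  running=65, i=5, j=4
  running=70, i=5, j=5
  running=76, i=5, j=6
  running=83, i=5, j=7

Final answer: 83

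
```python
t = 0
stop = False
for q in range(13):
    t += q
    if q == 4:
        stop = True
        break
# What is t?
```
Trace:
  t=0
  t=0, stop=False
  t=0, stop=False, q=0
  t=1, stop=False, q=1
  t=3, stop=False, q=2
  t=6, stop=False, q=3
  t=10, stop=True, q=4

Final answer: 10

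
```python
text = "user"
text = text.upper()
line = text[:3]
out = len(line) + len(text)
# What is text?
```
Trace:
  text='user'
  text='USER'
  text='USER', line='USE'
  text='USER', line='USE', out=7

Final answer: 'USER'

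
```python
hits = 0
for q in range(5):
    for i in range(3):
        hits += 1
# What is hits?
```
Trace:
  hits=0
  hits=1, q=0, i=0
  hits=2, q=0, i=1
  hits=3, q=0, i=2
  hits=4, q=1, i=0
  hits=5, q=1, i=1
  hits=6, q=1, i=2
  hits=7, q=2, i=0
  hits=8, q=2, i=1
  hits=9, q=2, i=2
  hits=10, q=3, i=0
  hits=11, q=3, i=1
  hits=12, q=3, i=2
  hits=13, q=4, i=0
  hits=14, q=4, i=1
  hits=15, q=4, i=2

Final answer: 15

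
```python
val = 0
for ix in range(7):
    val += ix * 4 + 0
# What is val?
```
Trace:
  val=0
  val=0, ix=0
  val=4, ix=1
  val=12, ix=2
  val=24, ix=3
  val=40, ix=4
  val=60, ix=5
  val=84, ix=6

Final answer: 84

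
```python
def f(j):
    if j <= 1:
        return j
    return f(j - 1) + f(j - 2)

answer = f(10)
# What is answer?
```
Call trace (a repeated sub-call is expanded the first time; later identical calls just restate its return value):
f(j=10)
  f(j=9)
    f(j=8)
      f(j=7)
        f(j=6)
          f(j=5)
            f(j=4)
              f(j=3)
                f(j=2)
                  f(j=1)
                  -> return 1
                  f(j=0)
                  -> return 0
                -> return 1
                f(j=1)
                -> return 1
              -> return 2
              f(j=2) -> return 1  (same call as traced above)
            -> return 3
            f(j=3) -> return 2  (same call as traced above)
          -> return 5
          f(j=4) -> return 3  (same call as traced above)
        -> return 8
        f(j=5) -> return 5  (same call as traced above)
      -> return 13
      f(j=6) -> return 8  (same call as traced above)
    -> return 21
    f(j=7) -> return 13  (same call as traced above)
  -> return 34
  f(j=8) -> return 21  (same call as traced above)
-> return 55

Final answer: 55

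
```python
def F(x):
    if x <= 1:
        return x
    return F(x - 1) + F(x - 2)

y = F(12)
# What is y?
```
Call trace (a repeated sub-call is expanded the first time; later identical calls just restate its return value):
F(x=12)
  F(x=11)
    F(x=10)
      F(x=9)
        F(x=8)
          F(x=7)
            F(x=6)
              F(x=5)
                F(x=4)
                  F(x=3)
                    F(x=2)
                      F(x=1)
                      -> return 1
                      F(x=0)
                      -> return 0
                    -> return 1
                    F(x=1)
                    -> return 1
                  -> return 2
                  F(x=2) -> return 1  (same call as traced above)
                -> return 3
                F(x=3) -> return 2  (same call as traced above)
              -> return 5
              F(x=4) -> return 3  (same call as traced above)
            -> return 8
            F(x=5) -> return 5  (same call as traced above)
          -> return 13
          F(x=6) -> return 8  (same call as traced above)
        -> return 21
        F(x=7) -> return 13  (same call as traced above)
      -> return 34
      F(x=8) -> return 21  (same call as traced above)
    -> return 55
    F(x=9) -> return 34  (same call as traced above)
  -> return 89
  F(x=10) -> return 55  (same call as traced above)
-> return 144

Final answer: 144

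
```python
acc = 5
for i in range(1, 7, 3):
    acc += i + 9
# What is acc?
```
Trace:
  acc=5
  acc=15, i=1
  acc=28, i=4

Final answer: 28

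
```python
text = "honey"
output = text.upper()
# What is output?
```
Trace:
  text='honey'
  text='honey', output='HONEY'

Final answer: 'HONEY'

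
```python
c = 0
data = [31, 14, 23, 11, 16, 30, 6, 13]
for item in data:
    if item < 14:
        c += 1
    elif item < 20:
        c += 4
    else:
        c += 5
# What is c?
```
Trace:
  c=0
  c=5, item=31
  c=9, item=14
  c=14, item=23
  c=15, item=11
  c=19, item=16
  c=24, item=30
  c=25, item=6
  c=26, item=13

Final answer: 26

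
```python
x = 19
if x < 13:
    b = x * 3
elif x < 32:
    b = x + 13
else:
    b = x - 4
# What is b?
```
Trace:
  x=19
  x=19, b=32

Final answer: 32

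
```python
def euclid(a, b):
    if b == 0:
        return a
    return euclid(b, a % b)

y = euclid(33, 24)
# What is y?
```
Call trace:
euclid(a=33, b=24)
  euclid(a=24, b=9)
    euclid(a=9, b=6)
      euclid(a=6, b=3)
        euclid(a=3, b=0)
        -> return 3
      -> return 3
    -> return 3
  -> return 3
-> return 3

Final answer: 3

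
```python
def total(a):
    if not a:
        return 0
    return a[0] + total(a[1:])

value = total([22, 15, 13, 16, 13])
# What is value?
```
Call trace:
total(a=[22, 15, 13, 16, 13])
  total(a=[15, 13, 16, 13])
    total(a=[13, 16, 13])
      total(a=[16, 13])
        total(a=[13])
          total(a=[])
          -> return 0
        -> return 13
      -> return 29
    -> return 42
  -> return 57
-> return 79

Final answer: 79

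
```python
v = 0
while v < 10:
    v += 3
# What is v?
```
Trace:
  v=0
  v=3
  v=6
  v=9
  v=12

Final answer: 12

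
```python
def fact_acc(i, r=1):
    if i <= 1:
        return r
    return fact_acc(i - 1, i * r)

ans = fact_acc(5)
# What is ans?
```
Call trace:
fact_acc(i=5, r=1)
  fact_acc(i=4, r=5)
    fact_acc(i=3, r=20)
      fact_acc(i=2, r=60)
        fact_acc(i=1, r=120)
        -> return 120
      -> return 120
    -> return 120
  -> return 120
-> return 120

Final answer: 120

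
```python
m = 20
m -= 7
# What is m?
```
Trace:
  m=20
  m=13

Final answer: 13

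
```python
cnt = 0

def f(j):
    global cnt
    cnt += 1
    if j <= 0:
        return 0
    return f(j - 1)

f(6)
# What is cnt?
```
Call trace:
f(j=6)
  f(j=5)
    f(j=4)
      f(j=3)
        f(j=2)
          f(j=1)
            f(j=0)
            -> return 0
          -> return 0
        -> return 0
      -> return 0
    -> return 0
  -> return 0
-> return 0

cnt is incremented once per call. f is entered once for each j = 6, 5, 4, 3, 2, 1, 0 (the j <= 0 call returns without recursing), i.e. 6 + 1 calls.
cnt = 7

Final answer: 7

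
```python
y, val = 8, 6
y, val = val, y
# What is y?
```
Trace:
  y=8, val=6
  y=6, val=8

Final answer: 6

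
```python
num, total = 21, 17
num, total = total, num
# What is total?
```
Trace:
  num=21, total=17
  num=17, total=21

Final answer: 21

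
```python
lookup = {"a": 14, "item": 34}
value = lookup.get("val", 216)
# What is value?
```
Trace:
  lookup={'a': 14, 'item': 34}
  lookup={'a': 14, 'item': 34}, value=216

Final answer: 216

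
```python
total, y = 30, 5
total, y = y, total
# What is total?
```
Trace:
  total=30, y=5
  total=5, y=30

Final answer: 5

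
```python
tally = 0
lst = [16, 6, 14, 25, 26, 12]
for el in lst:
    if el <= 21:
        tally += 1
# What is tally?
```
Trace:
  tally=0
  tally=1, el=16
  tally=2, el=6
  tally=3, el=14
  tally=3, el=25
  tally=3, el=26
  tally=4, el=12

Final answer: 4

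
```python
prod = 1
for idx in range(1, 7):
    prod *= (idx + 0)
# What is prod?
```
Trace:
  prod=1
  prod=1, idx=1
  prod=2, idx=2
  prod=6, idx=3
  prod=24, idx=4
  prod=120, idx=5
  prod=720, idx=6

Final answer: 720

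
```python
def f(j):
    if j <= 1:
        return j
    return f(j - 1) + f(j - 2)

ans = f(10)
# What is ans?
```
Call trace (a repeated sub-call is expanded the first time; later identical calls just restate its return value):
f(j=10)
  f(j=9)
    f(j=8)
      f(j=7)
        f(j=6)
          f(j=5)
            f(j=4)
              f(j=3)
                f(j=2)
                  f(j=1)
                  -> return 1
                  f(j=0)
                  -> return 0
                -> return 1
                f(j=1)
                -> return 1
              -> return 2
              f(j=2) -> return 1  (same call as traced above)
            -> return 3
            f(j=3) -> return 2  (same call as traced above)
          -> return 5
          f(j=4) -> return 3  (same call as traced above)
        -> return 8
        f(j=5) -> return 5  (same call as traced above)
      -> return 13
      f(j=6) -> return 8  (same call as traced above)
    -> return 21
    f(j=7) -> return 13  (same call as traced above)
  -> return 34
  f(j=8) -> return 21  (same call as traced above)
-> return 55

Final answer: 55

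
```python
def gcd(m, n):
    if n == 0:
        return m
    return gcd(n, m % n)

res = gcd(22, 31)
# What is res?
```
Call trace:
gcd(m=22, n=31)
  gcd(m=31, n=22)
    gcd(m=22, n=9)
      gcd(m=9, n=4)
        gcd(m=4, n=1)
          gcd(m=1, n=0)
          -> return 1
        -> return 1
      -> return 1
    -> return 1
  -> return 1
-> return 1

Final answer: 1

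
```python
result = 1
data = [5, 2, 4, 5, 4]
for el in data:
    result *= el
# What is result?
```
Trace:
  result=1
  result=5, el=5
  result=10, el=2
  result=40, el=4
  result=200, el=5
  result=800, el=4

Final answer: 800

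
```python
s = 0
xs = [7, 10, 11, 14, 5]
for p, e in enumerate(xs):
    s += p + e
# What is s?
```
Trace:
  s=0
  s=7, p=0, e=7
  s=18, p=1, e=10
  s=31, p=2, e=11
  s=48, p=3, e=14
  s=57, p=4, e=5

Final answer: 57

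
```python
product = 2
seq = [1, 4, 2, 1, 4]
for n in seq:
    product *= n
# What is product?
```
Trace:
  product=2
  product=2, n=1
  product=8, n=4
  product=16, n=2
  product=16, n=1
  product=64, n=4

Final answer: 64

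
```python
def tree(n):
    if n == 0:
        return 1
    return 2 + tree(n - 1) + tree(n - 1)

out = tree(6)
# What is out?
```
Call trace (a repeated sub-call is expanded the first time; later identical calls just restate its return value):
tree(n=6)
  tree(n=5)
    tree(n=4)
      tree(n=3)
        tree(n=2)
          tree(n=1)
            tree(n=0)
            -> return 1
            tree(n=0)
            -> return 1
          -> return 4
          tree(n=1) -> return 4  (same call as traced above)
        -> return 10
        tree(n=2) -> return 10  (same call as traced above)
      -> return 22
      tree(n=3) -> return 22  (same call as traced above)
    -> return 46
    tree(n=4) -> return 46  (same call as traced above)
  -> return 94
  tree(n=5) -> return 94  (same call as traced above)
-> return 190

Final answer: 190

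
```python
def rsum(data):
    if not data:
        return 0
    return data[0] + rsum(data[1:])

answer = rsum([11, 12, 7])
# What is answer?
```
Call trace:
rsum(data=[11, 12, 7])
  rsum(data=[12, 7])
    rsum(data=[7])
      rsum(data=[])
      -> return 0
    -> return 7
  -> return 19
-> return 30

Final answer: 30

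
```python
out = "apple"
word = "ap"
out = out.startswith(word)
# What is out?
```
Trace:
  out='apple'
  out='apple', word='ap'
  out=True, word='ap'

Final answer: True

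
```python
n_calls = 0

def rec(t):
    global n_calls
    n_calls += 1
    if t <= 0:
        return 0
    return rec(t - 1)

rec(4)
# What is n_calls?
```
Call trace:
rec(t=4)
  rec(t=3)
    rec(t=2)
      rec(t=1)
        rec(t=0)
        -> return 0
      -> return 0
    -> return 0
  -> return 0
-> return 0

n_calls is incremented once per call. rec is entered once for each t = 4, 3, 2, 1, 0 (the t <= 0 call returns without recursing), i.e. 4 + 1 calls.
n_calls = 5

Final answer: 5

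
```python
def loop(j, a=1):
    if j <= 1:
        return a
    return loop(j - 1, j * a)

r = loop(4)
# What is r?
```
Call trace:
loop(j=4, a=1)
  loop(j=3, a=4)
    loop(j=2, a=12)
      loop(j=1, a=24)
      -> return 24
    -> return 24
  -> return 24
-> return 24

Final answer: 24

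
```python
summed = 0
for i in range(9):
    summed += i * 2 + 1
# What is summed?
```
Trace:
  summed=0
  summed=1, i=0
  summed=4, i=1
  summed=9, i=2
  summed=16, i=3
  summed=25, i=4
  summed=36, i=5
  summed=49, i=6
  summed=64, i=7
  summed=81, i=8

Final answer: 81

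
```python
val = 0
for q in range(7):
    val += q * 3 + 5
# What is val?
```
Trace:
  val=0
  val=5, q=0
  val=13, q=1
  val=24, q=2
  val=38, q=3
  val=55, q=4
  val=75, q=5
  val=98, q=6

Final answer: 98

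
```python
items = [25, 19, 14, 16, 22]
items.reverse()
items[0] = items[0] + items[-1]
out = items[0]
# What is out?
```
Trace:
  items=[25, 19, 14, 16, 22]
  items=[22, 16, 14, 19, 25]
  items=[47, 16, 14, 19, 25]
  items=[47, 16, 14, 19, 25], out=47

Final answer: 47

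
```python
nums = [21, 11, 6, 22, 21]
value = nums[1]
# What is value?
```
Trace:
  nums=[21, 11, 6, 22, 21]
  nums=[21, 11, 6, 22, 21], value=11

Final answer: 11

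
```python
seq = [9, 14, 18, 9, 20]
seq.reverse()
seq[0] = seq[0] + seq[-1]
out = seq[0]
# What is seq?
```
Trace:
  seq=[9, 14, 18, 9, 20]
  seq=[20, 9, 18, 14, 9]
  seq=[29, 9, 18, 14, 9]
  seq=[29, 9, 18, 14, 9], out=29

Final answer: [29, 9, 18, 14, 9]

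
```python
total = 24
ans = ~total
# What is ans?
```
Trace:
  total=24
  total=24, ans=-25

Final answer: -25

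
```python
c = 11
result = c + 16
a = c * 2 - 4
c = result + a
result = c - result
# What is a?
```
Trace:
  c=11
  c=11, result=27
  c=11, result=27, a=18
  c=45, result=27, a=18
  c=45, result=18, a=18

Final answer: 18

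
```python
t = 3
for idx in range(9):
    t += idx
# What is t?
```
Trace:
  t=3
  t=3, idx=0
  t=4, idx=1
  t=6, idx=2
  t=9, idx=3
  t=13, idx=4
  t=18, idx=5
  t=24, idx=6
  t=31, idx=7
  t=39, idx=8

Final answer: 39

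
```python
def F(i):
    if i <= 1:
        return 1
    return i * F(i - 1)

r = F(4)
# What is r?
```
Call trace:
F(i=4)
  F(i=3)
    F(i=2)
      F(i=1)
      -> return 1
    -> return 2
  -> return 6
-> return 24

Final answer: 24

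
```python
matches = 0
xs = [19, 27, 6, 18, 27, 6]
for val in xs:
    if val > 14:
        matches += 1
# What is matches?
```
Trace:
  matches=0
  matches=1, val=19
  matches=2, val=27
  matches=2, val=6
  matches=3, val=18
  matches=4, val=27
  matches=4, val=6

Final answer: 4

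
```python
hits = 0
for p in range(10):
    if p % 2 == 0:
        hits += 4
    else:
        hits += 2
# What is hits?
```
Trace:
  hits=0
  hits=4, p=0
  hits=6, p=1
  hits=10, p=2
  hits=12, p=3
  hits=16, p=4
  hits=18, p=5
  hits=22, p=6
  hits=24, p=7
  hits=28, p=8
  hits=30, p=9

Final answer: 30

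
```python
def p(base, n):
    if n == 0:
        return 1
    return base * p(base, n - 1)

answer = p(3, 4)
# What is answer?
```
Call trace:
p(base=3, n=4)
  p(base=3, n=3)
    p(base=3, n=2)
      p(base=3, n=1)
        p(base=3, n=0)
        -> return 1
      -> return 3
    -> return 9
  -> return 27
-> return 81

Final answer: 81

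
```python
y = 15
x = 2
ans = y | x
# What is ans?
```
Trace:
  y=15
  y=15, x=2
  y=15, x=2, ans=15

Final answer: 15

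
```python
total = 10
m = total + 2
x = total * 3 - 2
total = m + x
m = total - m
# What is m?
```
Trace:
  total=10
  total=10, m=12
  total=10, m=12, x=28
  total=40, m=12, x=28
  total=40, m=28, x=28

Final answer: 28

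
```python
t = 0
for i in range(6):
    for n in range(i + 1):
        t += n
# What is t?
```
Trace:
  t=0
  t=0, i=0, n=0
  t=0, i=1, n=0
  t=1, i=1, n=1
  t=1, i=2, n=0
  t=2, i=2, n=1
  t=4, i=2, n=2
  t=4, i=3, n=0
  t=5, i=3, n=1
  t=7, i=3, n=2
  t=10, i=3, n=3
  t=10, i=4, n=0
  t=11, i=4, n=1
  t=13, i=4, n=2
  t=16, i=4, n=3
  t=20, i=4, n=4
  t=20, i=5, n=0
  t=21, i=5, n=1
  t=23, i=5, n=2
  t=26, i=5, n=3
  t=30, i=5, n=4
  t=35, i=5, n=5

Final answer: 35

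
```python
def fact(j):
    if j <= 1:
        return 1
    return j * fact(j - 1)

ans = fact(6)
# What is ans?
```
Call trace:
fact(j=6)
  fact(j=5)
    fact(j=4)
      fact(j=3)
        fact(j=2)
          fact(j=1)
          -> return 1
        -> return 2
      -> return 6
    -> return 24
  -> return 120
-> return 720

Final answer: 720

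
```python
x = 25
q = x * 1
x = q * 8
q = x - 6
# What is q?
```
Trace:
  x=25
  x=25, q=25
  x=200, q=25
  x=200, q=194

Final answer: 194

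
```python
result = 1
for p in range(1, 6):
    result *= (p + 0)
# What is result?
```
Trace:
  result=1
  result=1, p=1
  result=2, p=2
  result=6, p=3
  result=24, p=4
  result=120, p=5

Final answer: 120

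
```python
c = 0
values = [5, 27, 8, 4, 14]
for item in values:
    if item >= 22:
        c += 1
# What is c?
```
Trace:
  c=0
  c=0, item=5
  c=1, item=27
  c=1, item=8
  c=1, item=4
  c=1, item=14

Final answer: 1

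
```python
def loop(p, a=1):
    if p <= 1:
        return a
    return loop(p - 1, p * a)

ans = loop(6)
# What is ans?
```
Call trace:
loop(p=6, a=1)
  loop(p=5, a=6)
    loop(p=4, a=30)
      loop(p=3, a=120)
        loop(p=2, a=360)
          loop(p=1, a=720)
          -> return 720
        -> return 720
      -> return 720
    -> return 720
  -> return 720
-> return 720

Final answer: 720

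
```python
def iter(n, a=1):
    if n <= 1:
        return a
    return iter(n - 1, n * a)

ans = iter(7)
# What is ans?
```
Call trace:
iter(n=7, a=1)
  iter(n=6, a=7)
    iter(n=5, a=42)
      iter(n=4, a=210)
        iter(n=3, a=840)
          iter(n=2, a=2520)
            iter(n=1, a=5040)
            -> return 5040
          -> return 5040
        -> return 5040
      -> return 5040
    -> return 5040
  -> return 5040
-> return 5040

Final answer: 5040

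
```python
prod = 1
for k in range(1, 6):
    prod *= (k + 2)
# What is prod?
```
Trace:
  prod=1
  prod=3, k=1
  prod=12, k=2
  prod=60, k=3
  prod=360, k=4
  prod=2520, k=5

Final answer: 2520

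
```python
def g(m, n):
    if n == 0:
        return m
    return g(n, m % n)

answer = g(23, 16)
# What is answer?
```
Call trace:
g(m=23, n=16)
  g(m=16, n=7)
    g(m=7, n=2)
      g(m=2, n=1)
        g(m=1, n=0)
        -> return 1
      -> return 1
    -> return 1
  -> return 1
-> return 1

Final answer: 1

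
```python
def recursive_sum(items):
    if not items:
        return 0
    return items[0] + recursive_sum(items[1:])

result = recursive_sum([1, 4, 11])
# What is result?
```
Call trace:
recursive_sum(items=[1, 4, 11])
  recursive_sum(items=[4, 11])
    recursive_sum(items=[11])
      recursive_sum(items=[])
      -> return 0
    -> return 11
  -> return 15
-> return 16

Final answer: 16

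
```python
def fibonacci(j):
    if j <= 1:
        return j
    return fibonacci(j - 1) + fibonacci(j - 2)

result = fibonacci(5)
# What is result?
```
Call trace (a repeated sub-call is expanded the first time; later identical calls just restate its return value):
fibonacci(j=5)
  fibonacci(j=4)
    fibonacci(j=3)
      fibonacci(j=2)
        fibonacci(j=1)
        -> return 1
        fibonacci(j=0)
        -> return 0
      -> return 1
      fibonacci(j=1)
      -> return 1
    -> return 2
    fibonacci(j=2) -> return 1  (same call as traced above)
  -> return 3
  fibonacci(j=3) -> return 2  (same call as traced above)
-> return 5

Final answer: 5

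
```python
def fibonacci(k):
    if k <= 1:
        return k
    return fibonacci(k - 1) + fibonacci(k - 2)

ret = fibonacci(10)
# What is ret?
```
Call trace (a repeated sub-call is expanded the first time; later identical calls just restate its return value):
fibonacci(k=10)
  fibonacci(k=9)
    fibonacci(k=8)
      fibonacci(k=7)
        fibonacci(k=6)
          fibonacci(k=5)
            fibonacci(k=4)
              fibonacci(k=3)
                fibonacci(k=2)
                  fibonacci(k=1)
                  -> return 1
                  fibonacci(k=0)
                  -> return 0
                -> return 1
                fibonacci(k=1)
                -> return 1
              -> return 2
              fibonacci(k=2) -> return 1  (same call as traced above)
            -> return 3
            fibonacci(k=3) -> return 2  (same call as traced above)
          -> return 5
          fibonacci(k=4) -> return 3  (same call as traced above)
        -> return 8
        fibonacci(k=5) -> return 5  (same call as traced above)
      -> return 13
      fibonacci(k=6) -> return 8  (same call as traced above)
    -> return 21
    fibonacci(k=7) -> return 13  (same call as traced above)
  -> return 34
  fibonacci(k=8) -> return 21  (same call as traced above)
-> return 55

Final answer: 55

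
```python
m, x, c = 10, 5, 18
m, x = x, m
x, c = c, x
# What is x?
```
Trace:
  m=10, x=5, c=18
  m=5, x=10, c=18
  m=5, x=18, c=10

Final answer: 18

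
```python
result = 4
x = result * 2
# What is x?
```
Trace:
  result=4
  result=4, x=8

Final answer: 8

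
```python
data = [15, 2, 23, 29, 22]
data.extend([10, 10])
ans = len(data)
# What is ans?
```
Trace:
  data=[15, 2, 23, 29, 22]
  data=[15, 2, 23, 29, 22, 10, 10]
  data=[15, 2, 23, 29, 22, 10, 10], ans=7

Final answer: 7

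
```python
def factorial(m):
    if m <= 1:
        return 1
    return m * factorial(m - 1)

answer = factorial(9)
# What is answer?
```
Call trace:
factorial(m=9)
  factorial(m=8)
    factorial(m=7)
      factorial(m=6)
        factorial(m=5)
          factorial(m=4)
            factorial(m=3)
              factorial(m=2)
                factorial(m=1)
                -> return 1
              -> return 2
            -> return 6
          -> return 24
        -> return 120
      -> return 720
    -> return 5040
  -> return 40320
-> return 362880

Final answer: 362880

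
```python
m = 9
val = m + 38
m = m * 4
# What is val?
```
Trace:
  m=9
  m=9, val=47
  m=36, val=47

Final answer: 47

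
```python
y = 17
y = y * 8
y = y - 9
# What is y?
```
Trace:
  y=17
  y=136
  y=127

Final answer: 127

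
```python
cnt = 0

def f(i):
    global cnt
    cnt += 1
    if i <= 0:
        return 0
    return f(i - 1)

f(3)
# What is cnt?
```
Call trace:
f(i=3)
  f(i=2)
    f(i=1)
      f(i=0)
      -> return 0
    -> return 0
  -> return 0
-> return 0

cnt is incremented once per call. f is entered once for each i = 3, 2, 1, 0 (the i <= 0 call returns without recursing), i.e. 3 + 1 calls.
cnt = 4

Final answer: 4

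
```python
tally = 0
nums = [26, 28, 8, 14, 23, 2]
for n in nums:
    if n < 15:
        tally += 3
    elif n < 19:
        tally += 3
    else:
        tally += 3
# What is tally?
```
Trace:
  tally=0
  tally=3, n=26
  tally=6, n=28
  tally=9, n=8
  tally=12, n=14
  tally=15, n=23
  tally=18, n=2

Final answer: 18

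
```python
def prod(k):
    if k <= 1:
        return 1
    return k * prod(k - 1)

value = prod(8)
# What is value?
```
Call trace:
prod(k=8)
  prod(k=7)
    prod(k=6)
      prod(k=5)
        prod(k=4)
          prod(k=3)
            prod(k=2)
              prod(k=1)
              -> return 1
            -> return 2
          -> return 6
        -> return 24
      -> return 120
    -> return 720
  -> return 5040
-> return 40320

Final answer: 40320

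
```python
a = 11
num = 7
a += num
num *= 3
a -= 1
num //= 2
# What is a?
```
Trace:
  a=11
  a=11, num=7
  a=18, num=7
  a=18, num=21
  a=17, num=21
  a=17, num=10

Final answer: 17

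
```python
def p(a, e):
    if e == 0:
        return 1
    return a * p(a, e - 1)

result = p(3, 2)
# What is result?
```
Call trace:
p(a=3, e=2)
  p(a=3, e=1)
    p(a=3, e=0)
    -> return 1
  -> return 3
-> return 9

Final answer: 9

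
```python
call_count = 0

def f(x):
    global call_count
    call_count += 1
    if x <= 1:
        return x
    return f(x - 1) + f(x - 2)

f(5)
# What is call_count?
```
Call trace (a repeated sub-call is expanded the first time; later identical calls just restate its return value):
f(x=5)
  f(x=4)
    f(x=3)
      f(x=2)
        f(x=1)
        -> return 1
        f(x=0)
        -> return 0
      -> return 1
      f(x=1)
      -> return 1
    -> return 2
    f(x=2) -> return 1  (same call as traced above)
  -> return 3
  f(x=3) -> return 2  (same call as traced above)
-> return 5

call_count is incremented once per call, so count the calls in each subtree. Let C(x) = number of calls made by f(x).
C(0) = C(1) = 1 (base case, no recursion); C(x) = 1 + C(x - 1) + C(x - 2) otherwise.
C(2) = 1 + C(1) + C(0) = 1 + 1 + 1 = 3
C(3) = 1 + C(2) + C(1) = 1 + 3 + 1 = 5
C(4) = 1 + C(3) + C(2) = 1 + 5 + 3 = 9
C(5) = 1 + C(4) + C(3) = 1 + 9 + 5 = 15
call_count = C(5) = 15

Final answer: 15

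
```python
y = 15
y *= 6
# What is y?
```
Trace:
  y=15
  y=90

Final answer: 90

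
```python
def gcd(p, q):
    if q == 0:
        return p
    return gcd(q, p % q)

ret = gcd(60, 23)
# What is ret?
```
Call trace:
gcd(p=60, q=23)
  gcd(p=23, q=14)
    gcd(p=14, q=9)
      gcd(p=9, q=5)
        gcd(p=5, q=4)
          gcd(p=4, q=1)
            gcd(p=1, q=0)
            -> return 1
          -> return 1
        -> return 1
      -> return 1
    -> return 1
  -> return 1
-> return 1

Final answer: 1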